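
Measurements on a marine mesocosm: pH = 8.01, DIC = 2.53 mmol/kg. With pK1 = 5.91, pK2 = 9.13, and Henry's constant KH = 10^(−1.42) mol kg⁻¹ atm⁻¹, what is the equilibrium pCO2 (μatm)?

α₀ = 1 / (1 + K1/[H⁺] + K1K2/[H⁺]²) = 1 / (1 + 10^+2.10 + 10^+0.98)
   = 1 / (1 + 125.89 + 9.5499) = 1/136.44 = 0.007329
[CO2*] = α₀ × DIC = 0.007329 × 2.53 = 0.01854 mmol/kg = 18.54 μmol/kg
pCO2 = [CO2*]/KH = 1.854×10^-5 / 3.802×10^-2 = 488 μatm

pCO2 = 488 μatm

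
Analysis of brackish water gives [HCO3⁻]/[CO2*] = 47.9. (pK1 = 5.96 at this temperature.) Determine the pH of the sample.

From K1 = [H⁺][HCO3⁻]/[CO2*]:  pH = pK1 + log₁₀([HCO3⁻]/[CO2*])
log₁₀(47.9) = +1.680
pH = 5.96 + (+1.680) = 7.64

pH = 7.64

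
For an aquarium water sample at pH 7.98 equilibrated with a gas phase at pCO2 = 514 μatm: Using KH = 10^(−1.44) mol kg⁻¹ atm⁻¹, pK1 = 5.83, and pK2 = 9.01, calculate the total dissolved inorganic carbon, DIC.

DIC = 2.90 mmol/kg

[CO2*] = KH · pCO2 = 10^(−1.44) × 514×10^-6 = 1.866×10^-5 mol/kg
α₀ = 1/(1 + K1/[H⁺] + K1K2/[H⁺]²) = 1/(1 + 10^+2.15 + 10^+1.12) = 0.006434
DIC = [CO2*]/α₀ = 1.866×10^-5 / 0.006434 = 2.90 mmol/kg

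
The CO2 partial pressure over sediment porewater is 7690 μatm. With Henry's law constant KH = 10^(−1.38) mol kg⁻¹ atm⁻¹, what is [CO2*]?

KH = 10^(−1.38) = 4.169×10^-2 mol kg⁻¹ atm⁻¹
[CO2*] = KH · pCO2 = 4.169×10^-2 × 7690×10^-6 atm = 3.21×10^-4 mol/kg

[CO2*] = 321 μmol/kg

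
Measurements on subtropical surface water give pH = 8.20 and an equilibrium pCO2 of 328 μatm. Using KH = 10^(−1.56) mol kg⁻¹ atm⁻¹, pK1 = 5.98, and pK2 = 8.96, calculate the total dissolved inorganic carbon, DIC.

[CO2*] = KH · pCO2 = 10^(−1.56) × 328×10^-6 = 9.034×10^-6 mol/kg
α₀ = 1/(1 + K1/[H⁺] + K1K2/[H⁺]²) = 1/(1 + 10^+2.22 + 10^+1.46) = 0.005107
DIC = [CO2*]/α₀ = 9.034×10^-6 / 0.005107 = 1.77 mmol/kg

DIC = 1.77 mmol/kg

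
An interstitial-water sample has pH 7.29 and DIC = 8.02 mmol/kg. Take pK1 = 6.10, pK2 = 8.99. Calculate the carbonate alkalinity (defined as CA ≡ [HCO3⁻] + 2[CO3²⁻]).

CA = [HCO3⁻] + 2[CO3²⁻] = (α₁ + 2α₂)·DIC
At pH 7.29: [H⁺]/K1 = 10^-1.19 = 0.064565, K2/[H⁺] = 10^-1.70 = 0.019953
α₁ = 1/(1 + 0.064565 + 0.019953) = 1/1.0845 = 0.9221; α₂ = α₁·K2/[H⁺] = 0.01840
α₁ + 2α₂ = 0.9589
CA = 0.9589 × 8.02 = 7.69 mmol/kg

CA = 7.69 mmol/kg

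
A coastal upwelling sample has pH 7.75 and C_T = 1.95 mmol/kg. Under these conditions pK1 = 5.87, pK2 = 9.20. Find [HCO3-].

α₁ = 1 / (1 + [H⁺]/K1 + K2/[H⁺]) = 1 / (1 + 10^-1.88 + 10^-1.45)
   = 1 / (1 + 0.013183 + 0.035481) = 1/1.0487 = 0.9536
[HCO3⁻] = α₁ × DIC = 0.9536 × 1.95 = 1.86 mmol/kg

[HCO3⁻] = 1.86 mmol/kg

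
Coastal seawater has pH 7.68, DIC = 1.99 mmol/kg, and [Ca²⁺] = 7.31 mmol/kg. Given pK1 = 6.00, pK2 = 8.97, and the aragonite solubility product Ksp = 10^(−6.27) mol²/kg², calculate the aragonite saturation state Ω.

Ω = 1.30

α₂ = 1 / (1 + [H⁺]/K2 + [H⁺]²/(K1K2)) = 1 / (1 + 10^+1.29 + 10^-0.39)
   = 1 / (1 + 19.498 + 0.40738) = 1/20.906 = 0.04783
[CO3²⁻] = α₂ × DIC = 0.04783 × 1.99 = 0.09519 mmol/kg
Ksp = 10^(−6.27) = 5.370×10^-7
Ω = [Ca²⁺][CO3²⁻]/Ksp = (7.31×10^-3)(9.519×10^-5) / 5.370×10^-7 = 1.30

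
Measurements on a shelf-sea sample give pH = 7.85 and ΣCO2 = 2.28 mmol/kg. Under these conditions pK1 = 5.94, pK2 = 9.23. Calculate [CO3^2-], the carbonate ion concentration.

[CO3²⁻] = 0.0902 mmol/kg

α₂ = 1 / (1 + [H⁺]/K2 + [H⁺]²/(K1K2)) = 1 / (1 + 10^+1.38 + 10^-0.53)
   = 1 / (1 + 23.988 + 0.29512) = 1/25.283 = 0.03955
[CO3²⁻] = α₂ × DIC = 0.03955 × 2.28 = 0.0902 mmol/kg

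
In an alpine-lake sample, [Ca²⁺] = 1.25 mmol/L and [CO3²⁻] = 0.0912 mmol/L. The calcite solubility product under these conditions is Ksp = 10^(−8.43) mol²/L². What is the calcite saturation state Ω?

Ω = 30.7

Ksp = 10^(−8.43) = 3.715×10^-9
Ω = [Ca²⁺][CO3²⁻]/Ksp = (1.25×10^-3)(0.0912×10^-3) / 3.715×10^-9 = 30.7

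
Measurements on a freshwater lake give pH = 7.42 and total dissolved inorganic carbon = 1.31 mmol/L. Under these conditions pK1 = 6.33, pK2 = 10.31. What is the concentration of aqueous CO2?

[CO2*] = 0.0984 mmol/L

α₀ = 1 / (1 + K1/[H⁺] + K1K2/[H⁺]²) = 1 / (1 + 10^+1.09 + 10^-1.80)
   = 1 / (1 + 12.303 + 0.015849) = 1/13.319 = 0.07508
[CO2*] = α₀ × DIC = 0.07508 × 1.31 = 0.0984 mmol/L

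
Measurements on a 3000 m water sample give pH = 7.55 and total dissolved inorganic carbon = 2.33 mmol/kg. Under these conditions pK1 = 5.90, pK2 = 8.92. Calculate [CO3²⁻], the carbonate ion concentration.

α₂ = 1 / (1 + [H⁺]/K2 + [H⁺]²/(K1K2)) = 1 / (1 + 10^+1.37 + 10^-0.28)
   = 1 / (1 + 23.442 + 0.52481) = 1/24.967 = 0.04005
[CO3²⁻] = α₂ × DIC = 0.04005 × 2.33 = 0.0933 mmol/kg

[CO3²⁻] = 0.0933 mmol/kg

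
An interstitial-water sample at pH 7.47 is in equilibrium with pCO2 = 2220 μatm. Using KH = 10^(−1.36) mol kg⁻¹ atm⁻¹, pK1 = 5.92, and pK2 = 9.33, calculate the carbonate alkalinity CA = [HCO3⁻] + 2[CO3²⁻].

CA = 3.53 mmol/kg

[CO2*] = KH · pCO2 = 10^(−1.36) × 2220×10^-6 = 9.691×10^-5 mol/kg
α₀ = 1/(1 + K1/[H⁺] + K1K2/[H⁺]²) = 1/(1 + 10^+1.55 + 10^-0.31) = 0.02705
DIC = [CO2*]/α₀ = 9.691×10^-5 / 0.02705 = 3.583 mmol/kg
CA = (α₁ + 2α₂)·DIC = (0.9597 + 2×0.01325) × 3.583 = 3.53 mmol/kg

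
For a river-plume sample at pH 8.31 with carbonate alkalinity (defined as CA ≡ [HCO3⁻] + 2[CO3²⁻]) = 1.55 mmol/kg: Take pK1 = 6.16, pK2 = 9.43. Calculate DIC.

CA = [HCO3⁻] + 2[CO3²⁻] = (α₁ + 2α₂)·DIC
At pH 8.31: [H⁺]/K1 = 10^-2.15 = 0.0070795, K2/[H⁺] = 10^-1.12 = 0.075858
α₁ = 1/(1 + 0.0070795 + 0.075858) = 1/1.0829 = 0.9234; α₂ = α₁·K2/[H⁺] = 0.07005
α₁ + 2α₂ = 1.0635
DIC = CA / (α₁ + 2α₂) = 1.55 / 1.0635 = 1.46 mmol/kg

DIC = 1.46 mmol/kg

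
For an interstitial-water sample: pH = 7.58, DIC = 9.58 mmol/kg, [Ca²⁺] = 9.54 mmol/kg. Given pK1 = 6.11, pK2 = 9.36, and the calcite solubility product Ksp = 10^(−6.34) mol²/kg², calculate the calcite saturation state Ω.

α₂ = 1 / (1 + [H⁺]/K2 + [H⁺]²/(K1K2)) = 1 / (1 + 10^+1.78 + 10^+0.31)
   = 1 / (1 + 60.256 + 2.0417) = 1/63.298 = 0.01580
[CO3²⁻] = α₂ × DIC = 0.01580 × 9.58 = 0.1513 mmol/kg
Ksp = 10^(−6.34) = 4.571×10^-7
Ω = [Ca²⁺][CO3²⁻]/Ksp = (9.54×10^-3)(1.513×10^-4) / 4.571×10^-7 = 3.16

Ω = 3.16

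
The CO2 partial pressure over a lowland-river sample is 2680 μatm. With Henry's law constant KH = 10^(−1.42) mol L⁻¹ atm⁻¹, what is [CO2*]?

KH = 10^(−1.42) = 3.802×10^-2 mol L⁻¹ atm⁻¹
[CO2*] = KH · pCO2 = 3.802×10^-2 × 2680×10^-6 atm = 1.02×10^-4 mol/L

[CO2*] = 102 μmol/L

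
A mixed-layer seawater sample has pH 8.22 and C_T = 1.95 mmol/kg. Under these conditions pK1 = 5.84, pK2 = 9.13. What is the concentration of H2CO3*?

[CO2*] = 7.21 μmol/kg

α₀ = 1 / (1 + K1/[H⁺] + K1K2/[H⁺]²) = 1 / (1 + 10^+2.38 + 10^+1.47)
   = 1 / (1 + 239.88 + 29.512) = 1/270.40 = 0.003698
[CO2*] = α₀ × DIC = 0.003698 × 1.95 = 0.00721 mmol/kg = 7.21 μmol/kg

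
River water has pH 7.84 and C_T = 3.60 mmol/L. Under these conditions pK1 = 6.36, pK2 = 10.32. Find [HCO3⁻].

[HCO3⁻] = 3.47 mmol/L

α₁ = 1 / (1 + [H⁺]/K1 + K2/[H⁺]) = 1 / (1 + 10^-1.48 + 10^-2.48)
   = 1 / (1 + 0.033113 + 0.0033113) = 1/1.0364 = 0.9649
[HCO3⁻] = α₁ × DIC = 0.9649 × 3.60 = 3.47 mmol/L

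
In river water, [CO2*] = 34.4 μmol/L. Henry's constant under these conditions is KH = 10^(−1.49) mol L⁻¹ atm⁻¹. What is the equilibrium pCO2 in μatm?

KH = 10^(−1.49) = 3.236×10^-2 mol L⁻¹ atm⁻¹
pCO2 = [CO2*]/KH = 34.4×10^-6 / 3.236×10^-2 = 1.06×10^-3 atm = 1060 μatm

pCO2 = 1060 μatm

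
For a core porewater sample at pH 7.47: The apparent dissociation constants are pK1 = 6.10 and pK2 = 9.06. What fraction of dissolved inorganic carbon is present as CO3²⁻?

α₂ = 1 / (1 + [H⁺]/K2 + [H⁺]²/(K1K2)) = 1 / (1 + 10^+1.59 + 10^+0.22)
   = 1 / (1 + 38.905 + 1.6596) = 1/41.564 = 0.02406

α₂ = 0.0241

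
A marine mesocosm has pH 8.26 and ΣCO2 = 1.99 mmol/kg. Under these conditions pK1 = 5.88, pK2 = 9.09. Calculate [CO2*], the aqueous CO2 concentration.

α₀ = 1 / (1 + K1/[H⁺] + K1K2/[H⁺]²) = 1 / (1 + 10^+2.38 + 10^+1.55)
   = 1 / (1 + 239.88 + 35.481) = 1/276.36 = 0.003618
[CO2*] = α₀ × DIC = 0.003618 × 1.99 = 0.00720 mmol/kg = 7.20 μmol/kg

[CO2*] = 7.20 μmol/kg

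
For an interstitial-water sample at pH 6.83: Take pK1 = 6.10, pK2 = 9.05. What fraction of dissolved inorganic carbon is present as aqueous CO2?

α₀ = 0.156

α₀ = 1 / (1 + K1/[H⁺] + K1K2/[H⁺]²) = 1 / (1 + 10^+0.73 + 10^-1.49)
   = 1 / (1 + 5.3703 + 0.032359) = 1/6.4027 = 0.1562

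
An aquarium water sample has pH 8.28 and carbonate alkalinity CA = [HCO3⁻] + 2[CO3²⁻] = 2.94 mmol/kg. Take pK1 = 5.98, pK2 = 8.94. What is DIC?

CA = [HCO3⁻] + 2[CO3²⁻] = (α₁ + 2α₂)·DIC
At pH 8.28: [H⁺]/K1 = 10^-2.30 = 0.0050119, K2/[H⁺] = 10^-0.66 = 0.21878
α₁ = 1/(1 + 0.0050119 + 0.21878) = 1/1.2238 = 0.8171; α₂ = α₁·K2/[H⁺] = 0.1788
α₁ + 2α₂ = 1.1747
DIC = CA / (α₁ + 2α₂) = 2.94 / 1.1747 = 2.50 mmol/kg

DIC = 2.50 mmol/kg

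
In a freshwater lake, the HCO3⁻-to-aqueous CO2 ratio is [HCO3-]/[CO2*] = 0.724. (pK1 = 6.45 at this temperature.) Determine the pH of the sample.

From K1 = [H⁺][HCO3-]/[CO2*]:  pH = pK1 + log₁₀([HCO3-]/[CO2*])
log₁₀(0.724) = -0.140
pH = 6.45 + (-0.140) = 6.31

pH = 6.31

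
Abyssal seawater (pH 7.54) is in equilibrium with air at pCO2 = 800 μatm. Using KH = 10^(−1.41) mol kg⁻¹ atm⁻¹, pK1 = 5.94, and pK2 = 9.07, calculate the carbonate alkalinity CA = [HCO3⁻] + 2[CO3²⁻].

CA = 1.31 mmol/kg

[CO2*] = KH · pCO2 = 10^(−1.41) × 800×10^-6 = 3.112×10^-5 mol/kg
α₀ = 1/(1 + K1/[H⁺] + K1K2/[H⁺]²) = 1/(1 + 10^+1.60 + 10^+0.07) = 0.02382
DIC = [CO2*]/α₀ = 3.112×10^-5 / 0.02382 = 1.307 mmol/kg
CA = (α₁ + 2α₂)·DIC = (0.9482 + 2×0.02798) × 1.307 = 1.31 mmol/kg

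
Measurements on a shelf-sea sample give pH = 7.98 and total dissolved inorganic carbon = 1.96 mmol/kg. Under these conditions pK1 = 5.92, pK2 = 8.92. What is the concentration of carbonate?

α₂ = 1 / (1 + [H⁺]/K2 + [H⁺]²/(K1K2)) = 1 / (1 + 10^+0.94 + 10^-1.12)
   = 1 / (1 + 8.7096 + 0.075858) = 1/9.7855 = 0.1022
[CO3²⁻] = α₂ × DIC = 0.1022 × 1.96 = 0.200 mmol/kg

[CO3²⁻] = 0.200 mmol/kg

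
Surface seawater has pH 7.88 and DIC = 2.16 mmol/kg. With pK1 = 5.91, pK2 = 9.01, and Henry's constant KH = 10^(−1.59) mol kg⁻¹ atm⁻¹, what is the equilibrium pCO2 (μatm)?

α₀ = 1 / (1 + K1/[H⁺] + K1K2/[H⁺]²) = 1 / (1 + 10^+1.97 + 10^+0.84)
   = 1 / (1 + 93.325 + 6.9183) = 1/101.24 = 0.009877
[CO2*] = α₀ × DIC = 0.009877 × 2.16 = 0.02133 mmol/kg
pCO2 = [CO2*]/KH = 2.133×10^-5 / 2.570×10^-2 = 830 μatm

pCO2 = 830 μatm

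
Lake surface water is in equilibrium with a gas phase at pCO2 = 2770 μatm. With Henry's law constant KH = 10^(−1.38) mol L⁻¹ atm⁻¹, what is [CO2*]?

KH = 10^(−1.38) = 4.169×10^-2 mol L⁻¹ atm⁻¹
[CO2*] = KH · pCO2 = 4.169×10^-2 × 2770×10^-6 atm = 1.15×10^-4 mol/L

[CO2*] = 115 μmol/L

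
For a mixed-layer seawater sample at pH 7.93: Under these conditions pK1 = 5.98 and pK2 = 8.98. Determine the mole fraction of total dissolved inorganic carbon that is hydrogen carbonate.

α₁ = 1 / (1 + [H⁺]/K1 + K2/[H⁺]) = 1 / (1 + 10^-1.95 + 10^-1.05)
   = 1 / (1 + 0.011220 + 0.089125) = 1/1.1003 = 0.9088

α₁ = 0.909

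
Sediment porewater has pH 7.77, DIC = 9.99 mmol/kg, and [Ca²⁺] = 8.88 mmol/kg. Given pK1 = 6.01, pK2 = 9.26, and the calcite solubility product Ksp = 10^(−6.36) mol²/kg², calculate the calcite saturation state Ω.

Ω = 6.26

α₂ = 1 / (1 + [H⁺]/K2 + [H⁺]²/(K1K2)) = 1 / (1 + 10^+1.49 + 10^-0.27)
   = 1 / (1 + 30.903 + 0.53703) = 1/32.440 = 0.03083
[CO3²⁻] = α₂ × DIC = 0.03083 × 9.99 = 0.3080 mmol/kg
Ksp = 10^(−6.36) = 4.365×10^-7
Ω = [Ca²⁺][CO3²⁻]/Ksp = (8.88×10^-3)(3.080×10^-4) / 4.365×10^-7 = 6.26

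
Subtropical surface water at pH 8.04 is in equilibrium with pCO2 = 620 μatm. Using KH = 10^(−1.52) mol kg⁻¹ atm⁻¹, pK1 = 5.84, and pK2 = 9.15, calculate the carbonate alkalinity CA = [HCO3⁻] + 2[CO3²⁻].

[CO2*] = KH · pCO2 = 10^(−1.52) × 620×10^-6 = 1.872×10^-5 mol/kg
α₀ = 1/(1 + K1/[H⁺] + K1K2/[H⁺]²) = 1/(1 + 10^+2.20 + 10^+1.09) = 0.005821
DIC = [CO2*]/α₀ = 1.872×10^-5 / 0.005821 = 3.217 mmol/kg
CA = (α₁ + 2α₂)·DIC = (0.9226 + 2×0.07161) × 3.217 = 3.43 mmol/kg

CA = 3.43 mmol/kg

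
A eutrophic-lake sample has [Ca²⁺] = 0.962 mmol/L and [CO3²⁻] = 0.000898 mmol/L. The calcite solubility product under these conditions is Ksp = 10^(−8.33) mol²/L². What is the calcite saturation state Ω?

Ω = 0.185

Ksp = 10^(−8.33) = 4.677×10^-9
Ω = [Ca²⁺][CO3²⁻]/Ksp = (0.962×10^-3)(0.000898×10^-3) / 4.677×10^-9 = 0.185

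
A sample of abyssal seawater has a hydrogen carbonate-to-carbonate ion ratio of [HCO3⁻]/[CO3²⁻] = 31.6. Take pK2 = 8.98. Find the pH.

pH = 7.48

From K2 = [H⁺][CO3²⁻]/[HCO3⁻]:  pH = pK2 − log₁₀([HCO3⁻]/[CO3²⁻])
log₁₀(31.6) = +1.500
pH = 8.98 − (+1.500) = 7.48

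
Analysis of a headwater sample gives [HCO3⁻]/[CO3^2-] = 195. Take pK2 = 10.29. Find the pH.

From K2 = [H⁺][CO3^2-]/[HCO3⁻]:  pH = pK2 − log₁₀([HCO3⁻]/[CO3^2-])
log₁₀(195) = +2.290
pH = 10.29 − (+2.290) = 8.00

pH = 8.00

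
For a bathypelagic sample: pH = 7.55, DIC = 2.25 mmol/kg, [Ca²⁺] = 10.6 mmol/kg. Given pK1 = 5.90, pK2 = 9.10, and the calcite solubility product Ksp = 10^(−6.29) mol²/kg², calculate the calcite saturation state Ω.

Ω = 1.25

α₂ = 1 / (1 + [H⁺]/K2 + [H⁺]²/(K1K2)) = 1 / (1 + 10^+1.55 + 10^-0.10)
   = 1 / (1 + 35.481 + 0.79433) = 1/37.276 = 0.02683
[CO3²⁻] = α₂ × DIC = 0.02683 × 2.25 = 0.06036 mmol/kg
Ksp = 10^(−6.29) = 5.129×10^-7
Ω = [Ca²⁺][CO3²⁻]/Ksp = (10.6×10^-3)(6.036×10^-5) / 5.129×10^-7 = 1.25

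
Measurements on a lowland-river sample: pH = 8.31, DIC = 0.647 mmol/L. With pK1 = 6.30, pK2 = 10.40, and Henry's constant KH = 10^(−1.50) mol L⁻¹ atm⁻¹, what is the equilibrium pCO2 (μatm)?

pCO2 = 196 μatm

α₀ = 1 / (1 + K1/[H⁺] + K1K2/[H⁺]²) = 1 / (1 + 10^+2.01 + 10^-0.08)
   = 1 / (1 + 102.33 + 0.83176) = 1/104.16 = 0.009601
[CO2*] = α₀ × DIC = 0.009601 × 0.647 = 0.006212 mmol/L = 6.212 μmol/L
pCO2 = [CO2*]/KH = 6.212×10^-6 / 3.162×10^-2 = 196 μatm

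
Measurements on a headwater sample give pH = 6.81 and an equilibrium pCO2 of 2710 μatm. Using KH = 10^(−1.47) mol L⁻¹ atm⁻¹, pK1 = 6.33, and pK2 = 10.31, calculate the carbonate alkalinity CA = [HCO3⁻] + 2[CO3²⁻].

CA = 0.277 mmol/L

[CO2*] = KH · pCO2 = 10^(−1.47) × 2710×10^-6 = 9.183×10^-5 mol/L
α₀ = 1/(1 + K1/[H⁺] + K1K2/[H⁺]²) = 1/(1 + 10^+0.48 + 10^-3.02) = 0.2487
DIC = [CO2*]/α₀ = 9.183×10^-5 / 0.2487 = 0.3692 mmol/L
CA = (α₁ + 2α₂)·DIC = (0.7511 + 2×0.0002375) × 0.3692 = 0.277 mmol/L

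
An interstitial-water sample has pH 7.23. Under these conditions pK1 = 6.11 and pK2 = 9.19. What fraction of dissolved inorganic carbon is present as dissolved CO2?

α₀ = 0.0698

α₀ = 1 / (1 + K1/[H⁺] + K1K2/[H⁺]²) = 1 / (1 + 10^+1.12 + 10^-0.84)
   = 1 / (1 + 13.183 + 0.14454) = 1/14.327 = 0.06980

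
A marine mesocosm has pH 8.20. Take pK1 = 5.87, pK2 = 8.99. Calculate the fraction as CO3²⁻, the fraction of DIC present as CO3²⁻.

α₂ = 1 / (1 + [H⁺]/K2 + [H⁺]²/(K1K2)) = 1 / (1 + 10^+0.79 + 10^-1.54)
   = 1 / (1 + 6.1660 + 0.028840) = 1/7.1948 = 0.1390

α₂ = 0.139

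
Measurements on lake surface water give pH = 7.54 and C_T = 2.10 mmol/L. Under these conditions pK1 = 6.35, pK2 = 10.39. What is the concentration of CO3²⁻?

α₂ = 1 / (1 + [H⁺]/K2 + [H⁺]²/(K1K2)) = 1 / (1 + 10^+2.85 + 10^+1.66)
   = 1 / (1 + 707.95 + 45.709) = 1/754.65 = 0.001325
[CO3²⁻] = α₂ × DIC = 0.001325 × 2.10 = 0.00278 mmol/L = 2.78 μmol/L

[CO3²⁻] = 2.78 μmol/L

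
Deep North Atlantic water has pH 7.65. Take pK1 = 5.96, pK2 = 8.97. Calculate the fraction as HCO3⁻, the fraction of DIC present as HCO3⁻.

α₁ = 0.936

α₁ = 1 / (1 + [H⁺]/K1 + K2/[H⁺]) = 1 / (1 + 10^-1.69 + 10^-1.32)
   = 1 / (1 + 0.020417 + 0.047863) = 1/1.0683 = 0.9361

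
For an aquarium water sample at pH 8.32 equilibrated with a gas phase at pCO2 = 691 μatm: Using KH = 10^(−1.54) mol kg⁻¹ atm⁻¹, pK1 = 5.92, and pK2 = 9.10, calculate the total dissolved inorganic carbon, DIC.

DIC = 5.86 mmol/kg

[CO2*] = KH · pCO2 = 10^(−1.54) × 691×10^-6 = 1.993×10^-5 mol/kg
α₀ = 1/(1 + K1/[H⁺] + K1K2/[H⁺]²) = 1/(1 + 10^+2.40 + 10^+1.62) = 0.003403
DIC = [CO2*]/α₀ = 1.993×10^-5 / 0.003403 = 5.86 mmol/kg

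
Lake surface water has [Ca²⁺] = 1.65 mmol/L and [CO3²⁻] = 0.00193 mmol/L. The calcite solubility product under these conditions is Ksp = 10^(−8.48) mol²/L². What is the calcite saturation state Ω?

Ω = 0.962

Ksp = 10^(−8.48) = 3.311×10^-9
Ω = [Ca²⁺][CO3²⁻]/Ksp = (1.65×10^-3)(0.00193×10^-3) / 3.311×10^-9 = 0.962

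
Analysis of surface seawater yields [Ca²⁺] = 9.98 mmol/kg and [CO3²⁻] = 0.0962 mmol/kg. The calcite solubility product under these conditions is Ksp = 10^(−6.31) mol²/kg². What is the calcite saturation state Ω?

Ω = 1.96

Ksp = 10^(−6.31) = 4.898×10^-7
Ω = [Ca²⁺][CO3²⁻]/Ksp = (9.98×10^-3)(0.0962×10^-3) / 4.898×10^-7 = 1.96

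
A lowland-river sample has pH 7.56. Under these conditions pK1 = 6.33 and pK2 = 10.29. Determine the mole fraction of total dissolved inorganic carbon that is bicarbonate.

α₁ = 1 / (1 + [H⁺]/K1 + K2/[H⁺]) = 1 / (1 + 10^-1.23 + 10^-2.73)
   = 1 / (1 + 0.058884 + 0.0018621) = 1/1.0607 = 0.9427

α₁ = 0.943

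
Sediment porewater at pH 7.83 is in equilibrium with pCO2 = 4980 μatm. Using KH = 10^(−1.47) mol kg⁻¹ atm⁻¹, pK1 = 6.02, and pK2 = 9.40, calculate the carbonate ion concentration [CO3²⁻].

[CO3²⁻] = 0.293 mmol/kg

[CO2*] = KH · pCO2 = 10^(−1.47) × 4980×10^-6 = 1.687×10^-4 mol/kg
α₀ = 1/(1 + K1/[H⁺] + K1K2/[H⁺]²) = 1/(1 + 10^+1.81 + 10^+0.24) = 0.01486
DIC = [CO2*]/α₀ = 1.687×10^-4 / 0.01486 = 11.36 mmol/kg
[CO3²⁻] = α₂·DIC; α₂ = 0.02582, so [CO3²⁻] = 0.02582 × 11.36 = 0.293 mmol/kg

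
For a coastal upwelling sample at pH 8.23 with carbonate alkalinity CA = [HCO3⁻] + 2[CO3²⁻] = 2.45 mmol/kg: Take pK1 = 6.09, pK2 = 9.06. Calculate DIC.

CA = [HCO3⁻] + 2[CO3²⁻] = (α₁ + 2α₂)·DIC
At pH 8.23: [H⁺]/K1 = 10^-2.14 = 0.0072444, K2/[H⁺] = 10^-0.83 = 0.14791
α₁ = 1/(1 + 0.0072444 + 0.14791) = 1/1.1552 = 0.8657; α₂ = α₁·K2/[H⁺] = 0.1280
α₁ + 2α₂ = 1.1218
DIC = CA / (α₁ + 2α₂) = 2.45 / 1.1218 = 2.18 mmol/kg

DIC = 2.18 mmol/kg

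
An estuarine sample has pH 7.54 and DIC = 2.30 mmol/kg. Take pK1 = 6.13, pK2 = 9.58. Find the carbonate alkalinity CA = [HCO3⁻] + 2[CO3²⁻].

CA = 2.23 mmol/kg

CA = [HCO3⁻] + 2[CO3²⁻] = (α₁ + 2α₂)·DIC
At pH 7.54: [H⁺]/K1 = 10^-1.41 = 0.038905, K2/[H⁺] = 10^-2.04 = 0.0091201
α₁ = 1/(1 + 0.038905 + 0.0091201) = 1/1.0480 = 0.9542; α₂ = α₁·K2/[H⁺] = 0.008702
α₁ + 2α₂ = 0.9716
CA = 0.9716 × 2.30 = 2.23 mmol/kg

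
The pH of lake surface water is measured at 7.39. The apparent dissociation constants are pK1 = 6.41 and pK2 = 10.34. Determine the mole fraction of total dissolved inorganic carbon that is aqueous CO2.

α₀ = 0.0947

α₀ = 1 / (1 + K1/[H⁺] + K1K2/[H⁺]²) = 1 / (1 + 10^+0.98 + 10^-1.97)
   = 1 / (1 + 9.5499 + 0.010715) = 1/10.561 = 0.09469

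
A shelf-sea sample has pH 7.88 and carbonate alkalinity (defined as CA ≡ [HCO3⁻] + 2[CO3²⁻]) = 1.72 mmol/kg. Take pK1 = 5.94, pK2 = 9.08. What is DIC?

CA = [HCO3⁻] + 2[CO3²⁻] = (α₁ + 2α₂)·DIC
At pH 7.88: [H⁺]/K1 = 10^-1.94 = 0.011482, K2/[H⁺] = 10^-1.20 = 0.063096
α₁ = 1/(1 + 0.011482 + 0.063096) = 1/1.0746 = 0.9306; α₂ = α₁·K2/[H⁺] = 0.05872
α₁ + 2α₂ = 1.0480
DIC = CA / (α₁ + 2α₂) = 1.72 / 1.0480 = 1.64 mmol/kg

DIC = 1.64 mmol/kg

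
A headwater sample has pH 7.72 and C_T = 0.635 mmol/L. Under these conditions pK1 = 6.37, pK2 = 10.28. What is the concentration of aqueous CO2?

α₀ = 1 / (1 + K1/[H⁺] + K1K2/[H⁺]²) = 1 / (1 + 10^+1.35 + 10^-1.21)
   = 1 / (1 + 22.387 + 0.061660) = 1/23.449 = 0.04265
[CO2*] = α₀ × DIC = 0.04265 × 0.635 = 0.0271 mmol/L

[CO2*] = 0.0271 mmol/L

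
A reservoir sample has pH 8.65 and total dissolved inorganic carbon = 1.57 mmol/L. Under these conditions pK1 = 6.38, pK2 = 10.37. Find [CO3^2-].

[CO3²⁻] = 0.0292 mmol/L

α₂ = 1 / (1 + [H⁺]/K2 + [H⁺]²/(K1K2)) = 1 / (1 + 10^+1.72 + 10^-0.55)
   = 1 / (1 + 52.481 + 0.28184) = 1/53.763 = 0.01860
[CO3²⁻] = α₂ × DIC = 0.01860 × 1.57 = 0.0292 mmol/L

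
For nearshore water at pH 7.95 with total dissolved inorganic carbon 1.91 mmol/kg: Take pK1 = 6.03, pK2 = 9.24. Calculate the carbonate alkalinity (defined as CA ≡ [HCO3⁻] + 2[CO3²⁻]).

CA = [HCO3⁻] + 2[CO3²⁻] = (α₁ + 2α₂)·DIC
At pH 7.95: [H⁺]/K1 = 10^-1.92 = 0.012023, K2/[H⁺] = 10^-1.29 = 0.051286
α₁ = 1/(1 + 0.012023 + 0.051286) = 1/1.0633 = 0.9405; α₂ = α₁·K2/[H⁺] = 0.04823
α₁ + 2α₂ = 1.0369
CA = 1.0369 × 1.91 = 1.98 mmol/kg

CA = 1.98 mmol/kg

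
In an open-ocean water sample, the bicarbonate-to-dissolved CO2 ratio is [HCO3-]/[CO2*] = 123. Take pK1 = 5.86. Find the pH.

pH = 7.95

From K1 = [H⁺][HCO3-]/[CO2*]:  pH = pK1 + log₁₀([HCO3-]/[CO2*])
log₁₀(123) = +2.090
pH = 5.86 + (+2.090) = 7.95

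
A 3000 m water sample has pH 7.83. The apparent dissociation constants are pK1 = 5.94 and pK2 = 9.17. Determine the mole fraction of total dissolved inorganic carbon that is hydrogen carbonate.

α₁ = 1 / (1 + [H⁺]/K1 + K2/[H⁺]) = 1 / (1 + 10^-1.89 + 10^-1.34)
   = 1 / (1 + 0.012882 + 0.045709) = 1/1.0586 = 0.9447

α₁ = 0.945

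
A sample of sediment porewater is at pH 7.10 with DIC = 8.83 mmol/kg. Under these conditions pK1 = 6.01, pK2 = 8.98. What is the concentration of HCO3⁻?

[HCO3⁻] = 8.07 mmol/kg

α₁ = 1 / (1 + [H⁺]/K1 + K2/[H⁺]) = 1 / (1 + 10^-1.09 + 10^-1.88)
   = 1 / (1 + 0.081283 + 0.013183) = 1/1.0945 = 0.9137
[HCO3⁻] = α₁ × DIC = 0.9137 × 8.83 = 8.07 mmol/kg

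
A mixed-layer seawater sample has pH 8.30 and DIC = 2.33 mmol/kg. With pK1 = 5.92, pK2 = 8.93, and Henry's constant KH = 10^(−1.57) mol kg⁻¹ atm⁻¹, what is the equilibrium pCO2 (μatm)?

α₀ = 1 / (1 + K1/[H⁺] + K1K2/[H⁺]²) = 1 / (1 + 10^+2.38 + 10^+1.75)
   = 1 / (1 + 239.88 + 56.234) = 1/297.12 = 0.003366
[CO2*] = α₀ × DIC = 0.003366 × 2.33 = 0.007842 mmol/kg = 7.842 μmol/kg
pCO2 = [CO2*]/KH = 7.842×10^-6 / 2.692×10^-2 = 291 μatm

pCO2 = 291 μatm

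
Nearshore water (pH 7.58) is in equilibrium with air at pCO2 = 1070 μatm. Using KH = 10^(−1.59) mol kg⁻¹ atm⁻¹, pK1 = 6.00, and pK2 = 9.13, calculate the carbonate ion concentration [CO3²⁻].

[CO2*] = KH · pCO2 = 10^(−1.59) × 1070×10^-6 = 2.750×10^-5 mol/kg
α₀ = 1/(1 + K1/[H⁺] + K1K2/[H⁺]²) = 1/(1 + 10^+1.58 + 10^+0.03) = 0.02494
DIC = [CO2*]/α₀ = 2.750×10^-5 / 0.02494 = 1.103 mmol/kg
[CO3²⁻] = α₂·DIC; α₂ = 0.02673, so [CO3²⁻] = 0.02673 × 1.103 = 0.0295 mmol/kg

[CO3²⁻] = 0.0295 mmol/kg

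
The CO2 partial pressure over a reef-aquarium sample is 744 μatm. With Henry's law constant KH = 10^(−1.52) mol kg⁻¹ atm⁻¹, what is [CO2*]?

[CO2*] = 22.5 μmol/kg

KH = 10^(−1.52) = 3.020×10^-2 mol kg⁻¹ atm⁻¹
[CO2*] = KH · pCO2 = 3.020×10^-2 × 744×10^-6 atm = 2.25×10^-5 mol/kg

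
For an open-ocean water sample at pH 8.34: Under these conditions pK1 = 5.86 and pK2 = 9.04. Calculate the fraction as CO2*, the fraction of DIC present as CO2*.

α₀ = 1 / (1 + K1/[H⁺] + K1K2/[H⁺]²) = 1 / (1 + 10^+2.48 + 10^+1.78)
   = 1 / (1 + 302.00 + 60.256) = 1/363.25 = 0.002753

α₀ = 0.00275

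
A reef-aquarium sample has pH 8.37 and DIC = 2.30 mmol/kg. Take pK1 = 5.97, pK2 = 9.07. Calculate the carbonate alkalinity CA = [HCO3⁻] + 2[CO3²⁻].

CA = 2.67 mmol/kg

CA = [HCO3⁻] + 2[CO3²⁻] = (α₁ + 2α₂)·DIC
At pH 8.37: [H⁺]/K1 = 10^-2.40 = 0.0039811, K2/[H⁺] = 10^-0.70 = 0.19953
α₁ = 1/(1 + 0.0039811 + 0.19953) = 1/1.2035 = 0.8309; α₂ = α₁·K2/[H⁺] = 0.1658
α₁ + 2α₂ = 1.1625
CA = 1.1625 × 2.30 = 2.67 mmol/kg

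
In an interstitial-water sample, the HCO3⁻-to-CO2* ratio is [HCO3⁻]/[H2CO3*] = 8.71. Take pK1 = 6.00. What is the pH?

From K1 = [H⁺][HCO3⁻]/[H2CO3*]:  pH = pK1 + log₁₀([HCO3⁻]/[H2CO3*])
log₁₀(8.71) = +0.940
pH = 6.00 + (+0.940) = 6.94

pH = 6.94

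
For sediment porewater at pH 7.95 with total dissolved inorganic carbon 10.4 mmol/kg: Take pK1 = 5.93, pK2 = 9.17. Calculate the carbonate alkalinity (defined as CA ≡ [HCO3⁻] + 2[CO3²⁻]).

CA = 10.9 mmol/kg

CA = [HCO3⁻] + 2[CO3²⁻] = (α₁ + 2α₂)·DIC
At pH 7.95: [H⁺]/K1 = 10^-2.02 = 0.0095499, K2/[H⁺] = 10^-1.22 = 0.060256
α₁ = 1/(1 + 0.0095499 + 0.060256) = 1/1.0698 = 0.9347; α₂ = α₁·K2/[H⁺] = 0.05632
α₁ + 2α₂ = 1.0474
CA = 1.0474 × 10.4 = 10.9 mmol/kg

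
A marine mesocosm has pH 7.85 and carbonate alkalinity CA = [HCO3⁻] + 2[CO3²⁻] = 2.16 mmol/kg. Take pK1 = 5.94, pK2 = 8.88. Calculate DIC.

CA = [HCO3⁻] + 2[CO3²⁻] = (α₁ + 2α₂)·DIC
At pH 7.85: [H⁺]/K1 = 10^-1.91 = 0.012303, K2/[H⁺] = 10^-1.03 = 0.093325
α₁ = 1/(1 + 0.012303 + 0.093325) = 1/1.1056 = 0.9045; α₂ = α₁·K2/[H⁺] = 0.08441
α₁ + 2α₂ = 1.0733
DIC = CA / (α₁ + 2α₂) = 2.16 / 1.0733 = 2.01 mmol/kg

DIC = 2.01 mmol/kg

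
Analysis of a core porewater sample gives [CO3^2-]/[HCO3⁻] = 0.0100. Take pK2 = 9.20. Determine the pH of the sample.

From K2 = [H⁺][CO3^2-]/[HCO3⁻]:  pH = pK2 + log₁₀([CO3^2-]/[HCO3⁻])
log₁₀(0.0100) = -2.000
pH = 9.20 + (-2.000) = 7.20

pH = 7.20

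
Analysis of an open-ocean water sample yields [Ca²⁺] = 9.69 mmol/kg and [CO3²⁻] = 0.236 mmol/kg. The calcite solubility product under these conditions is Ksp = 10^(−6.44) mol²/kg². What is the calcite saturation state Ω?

Ksp = 10^(−6.44) = 3.631×10^-7
Ω = [Ca²⁺][CO3²⁻]/Ksp = (9.69×10^-3)(0.236×10^-3) / 3.631×10^-7 = 6.30

Ω = 6.30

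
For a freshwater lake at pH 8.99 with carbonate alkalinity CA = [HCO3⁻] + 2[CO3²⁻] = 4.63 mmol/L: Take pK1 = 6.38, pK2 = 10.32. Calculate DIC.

CA = [HCO3⁻] + 2[CO3²⁻] = (α₁ + 2α₂)·DIC
At pH 8.99: [H⁺]/K1 = 10^-2.61 = 0.0024547, K2/[H⁺] = 10^-1.33 = 0.046774
α₁ = 1/(1 + 0.0024547 + 0.046774) = 1/1.0492 = 0.9531; α₂ = α₁·K2/[H⁺] = 0.04458
α₁ + 2α₂ = 1.0422
DIC = CA / (α₁ + 2α₂) = 4.63 / 1.0422 = 4.44 mmol/L

DIC = 4.44 mmol/L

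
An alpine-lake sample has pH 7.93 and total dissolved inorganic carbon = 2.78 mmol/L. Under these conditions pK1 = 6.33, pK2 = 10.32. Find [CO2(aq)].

[CO2*] = 0.0678 mmol/L

α₀ = 1 / (1 + K1/[H⁺] + K1K2/[H⁺]²) = 1 / (1 + 10^+1.60 + 10^-0.79)
   = 1 / (1 + 39.811 + 0.16218) = 1/40.973 = 0.02441
[CO2*] = α₀ × DIC = 0.02441 × 2.78 = 0.0678 mmol/L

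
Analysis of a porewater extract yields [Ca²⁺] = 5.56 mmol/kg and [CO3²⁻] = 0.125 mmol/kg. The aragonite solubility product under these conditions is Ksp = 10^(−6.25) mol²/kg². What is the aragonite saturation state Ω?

Ω = 1.24

Ksp = 10^(−6.25) = 5.623×10^-7
Ω = [Ca²⁺][CO3²⁻]/Ksp = (5.56×10^-3)(0.125×10^-3) / 5.623×10^-7 = 1.24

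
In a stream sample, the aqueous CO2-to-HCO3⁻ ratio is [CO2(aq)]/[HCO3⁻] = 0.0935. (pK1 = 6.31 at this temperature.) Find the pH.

From K1 = [H⁺][HCO3⁻]/[CO2(aq)]:  pH = pK1 − log₁₀([CO2(aq)]/[HCO3⁻])
log₁₀(0.0935) = -1.029
pH = 6.31 − (-1.029) = 7.34

pH = 7.34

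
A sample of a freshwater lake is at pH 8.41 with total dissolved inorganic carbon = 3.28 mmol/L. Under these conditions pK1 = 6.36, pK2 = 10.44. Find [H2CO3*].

[CO2*] = 0.0287 mmol/L

α₀ = 1 / (1 + K1/[H⁺] + K1K2/[H⁺]²) = 1 / (1 + 10^+2.05 + 10^+0.02)
   = 1 / (1 + 112.20 + 1.0471) = 1/114.25 = 0.008753
[CO2*] = α₀ × DIC = 0.008753 × 3.28 = 0.0287 mmol/L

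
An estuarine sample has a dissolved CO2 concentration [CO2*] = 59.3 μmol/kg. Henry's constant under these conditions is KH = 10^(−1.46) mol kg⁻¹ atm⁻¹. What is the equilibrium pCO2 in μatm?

pCO2 = 1710 μatm

KH = 10^(−1.46) = 3.467×10^-2 mol kg⁻¹ atm⁻¹
pCO2 = [CO2*]/KH = 59.3×10^-6 / 3.467×10^-2 = 1.71×10^-3 atm = 1710 μatm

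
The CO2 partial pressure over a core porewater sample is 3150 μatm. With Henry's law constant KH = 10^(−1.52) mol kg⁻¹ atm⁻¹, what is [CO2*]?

[CO2*] = 95.1 μmol/kg

KH = 10^(−1.52) = 3.020×10^-2 mol kg⁻¹ atm⁻¹
[CO2*] = KH · pCO2 = 3.020×10^-2 × 3150×10^-6 atm = 9.51×10^-5 mol/kg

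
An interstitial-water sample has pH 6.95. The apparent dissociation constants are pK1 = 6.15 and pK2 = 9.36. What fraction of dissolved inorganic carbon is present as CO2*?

α₀ = 1 / (1 + K1/[H⁺] + K1K2/[H⁺]²) = 1 / (1 + 10^+0.80 + 10^-1.61)
   = 1 / (1 + 6.3096 + 0.024547) = 1/7.3341 = 0.1363

α₀ = 0.136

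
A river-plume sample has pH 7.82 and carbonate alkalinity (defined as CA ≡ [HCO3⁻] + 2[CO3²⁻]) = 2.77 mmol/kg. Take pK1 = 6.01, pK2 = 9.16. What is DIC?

CA = [HCO3⁻] + 2[CO3²⁻] = (α₁ + 2α₂)·DIC
At pH 7.82: [H⁺]/K1 = 10^-1.81 = 0.015488, K2/[H⁺] = 10^-1.34 = 0.045709
α₁ = 1/(1 + 0.015488 + 0.045709) = 1/1.0612 = 0.9423; α₂ = α₁·K2/[H⁺] = 0.04307
α₁ + 2α₂ = 1.0285
DIC = CA / (α₁ + 2α₂) = 2.77 / 1.0285 = 2.69 mmol/kg

DIC = 2.69 mmol/kg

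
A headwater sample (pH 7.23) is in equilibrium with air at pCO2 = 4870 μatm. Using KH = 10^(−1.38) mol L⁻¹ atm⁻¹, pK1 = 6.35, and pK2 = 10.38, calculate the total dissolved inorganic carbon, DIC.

[CO2*] = KH · pCO2 = 10^(−1.38) × 4870×10^-6 = 2.030×10^-4 mol/L
α₀ = 1/(1 + K1/[H⁺] + K1K2/[H⁺]²) = 1/(1 + 10^+0.88 + 10^-2.27) = 0.1164
DIC = [CO2*]/α₀ = 2.030×10^-4 / 0.1164 = 1.74 mmol/L

DIC = 1.74 mmol/L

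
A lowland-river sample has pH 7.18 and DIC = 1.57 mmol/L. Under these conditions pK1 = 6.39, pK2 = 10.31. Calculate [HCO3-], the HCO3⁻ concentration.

[HCO3⁻] = 1.35 mmol/L

α₁ = 1 / (1 + [H⁺]/K1 + K2/[H⁺]) = 1 / (1 + 10^-0.79 + 10^-3.13)
   = 1 / (1 + 0.16218 + 0.00074131) = 1/1.1629 = 0.8599
[HCO3⁻] = α₁ × DIC = 0.8599 × 1.57 = 1.35 mmol/L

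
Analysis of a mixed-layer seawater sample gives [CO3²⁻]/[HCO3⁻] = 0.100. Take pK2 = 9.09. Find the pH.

pH = 8.09

From K2 = [H⁺][CO3²⁻]/[HCO3⁻]:  pH = pK2 + log₁₀([CO3²⁻]/[HCO3⁻])
log₁₀(0.100) = -1.000
pH = 9.09 + (-1.000) = 8.09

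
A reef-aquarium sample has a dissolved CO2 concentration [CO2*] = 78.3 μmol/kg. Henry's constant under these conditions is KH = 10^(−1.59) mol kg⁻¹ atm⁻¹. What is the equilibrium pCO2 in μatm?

KH = 10^(−1.59) = 2.570×10^-2 mol kg⁻¹ atm⁻¹
pCO2 = [CO2*]/KH = 78.3×10^-6 / 2.570×10^-2 = 3.05×10^-3 atm = 3050 μatm

pCO2 = 3050 μatm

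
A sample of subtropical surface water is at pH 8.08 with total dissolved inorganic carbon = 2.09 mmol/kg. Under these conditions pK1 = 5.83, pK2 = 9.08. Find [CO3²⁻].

α₂ = 1 / (1 + [H⁺]/K2 + [H⁺]²/(K1K2)) = 1 / (1 + 10^+1.00 + 10^-1.25)
   = 1 / (1 + 10.000 + 0.056234) = 1/11.056 = 0.09045
[CO3²⁻] = α₂ × DIC = 0.09045 × 2.09 = 0.189 mmol/kg

[CO3²⁻] = 0.189 mmol/kg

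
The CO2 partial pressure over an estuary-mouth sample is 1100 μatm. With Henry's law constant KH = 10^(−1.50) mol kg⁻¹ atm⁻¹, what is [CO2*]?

KH = 10^(−1.50) = 3.162×10^-2 mol kg⁻¹ atm⁻¹
[CO2*] = KH · pCO2 = 3.162×10^-2 × 1100×10^-6 atm = 3.48×10^-5 mol/kg

[CO2*] = 34.8 μmol/kg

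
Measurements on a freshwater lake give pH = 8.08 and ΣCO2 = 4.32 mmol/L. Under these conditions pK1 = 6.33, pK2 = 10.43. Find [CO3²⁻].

α₂ = 1 / (1 + [H⁺]/K2 + [H⁺]²/(K1K2)) = 1 / (1 + 10^+2.35 + 10^+0.60)
   = 1 / (1 + 223.87 + 3.9811) = 1/228.85 = 0.004370
[CO3²⁻] = α₂ × DIC = 0.004370 × 4.32 = 0.0189 mmol/L = 18.9 μmol/L

[CO3²⁻] = 18.9 μmol/L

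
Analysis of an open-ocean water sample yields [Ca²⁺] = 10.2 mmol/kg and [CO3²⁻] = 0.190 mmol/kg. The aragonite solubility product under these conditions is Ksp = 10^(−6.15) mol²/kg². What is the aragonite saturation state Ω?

Ksp = 10^(−6.15) = 7.079×10^-7
Ω = [Ca²⁺][CO3²⁻]/Ksp = (10.2×10^-3)(0.190×10^-3) / 7.079×10^-7 = 2.74

Ω = 2.74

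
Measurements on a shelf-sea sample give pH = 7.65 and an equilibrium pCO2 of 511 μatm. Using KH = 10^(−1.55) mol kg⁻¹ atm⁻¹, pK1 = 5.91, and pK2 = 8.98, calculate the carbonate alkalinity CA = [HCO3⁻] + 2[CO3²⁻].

[CO2*] = KH · pCO2 = 10^(−1.55) × 511×10^-6 = 1.440×10^-5 mol/kg
α₀ = 1/(1 + K1/[H⁺] + K1K2/[H⁺]²) = 1/(1 + 10^+1.74 + 10^+0.41) = 0.01709
DIC = [CO2*]/α₀ = 1.440×10^-5 / 0.01709 = 0.8429 mmol/kg
CA = (α₁ + 2α₂)·DIC = (0.9390 + 2×0.04392) × 0.8429 = 0.865 mmol/kg

CA = 0.865 mmol/kg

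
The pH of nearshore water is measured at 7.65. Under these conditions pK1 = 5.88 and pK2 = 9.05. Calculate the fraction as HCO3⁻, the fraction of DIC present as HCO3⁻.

α₁ = 0.946

α₁ = 1 / (1 + [H⁺]/K1 + K2/[H⁺]) = 1 / (1 + 10^-1.77 + 10^-1.40)
   = 1 / (1 + 0.016982 + 0.039811) = 1/1.0568 = 0.9463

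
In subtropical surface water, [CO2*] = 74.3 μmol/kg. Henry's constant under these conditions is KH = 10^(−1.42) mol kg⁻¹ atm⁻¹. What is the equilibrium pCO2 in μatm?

KH = 10^(−1.42) = 3.802×10^-2 mol kg⁻¹ atm⁻¹
pCO2 = [CO2*]/KH = 74.3×10^-6 / 3.802×10^-2 = 1.95×10^-3 atm = 1950 μatm

pCO2 = 1950 μatm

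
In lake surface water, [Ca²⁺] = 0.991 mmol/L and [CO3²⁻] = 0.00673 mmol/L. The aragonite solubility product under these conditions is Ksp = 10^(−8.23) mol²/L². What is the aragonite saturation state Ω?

Ksp = 10^(−8.23) = 5.888×10^-9
Ω = [Ca²⁺][CO3²⁻]/Ksp = (0.991×10^-3)(0.00673×10^-3) / 5.888×10^-9 = 1.13

Ω = 1.13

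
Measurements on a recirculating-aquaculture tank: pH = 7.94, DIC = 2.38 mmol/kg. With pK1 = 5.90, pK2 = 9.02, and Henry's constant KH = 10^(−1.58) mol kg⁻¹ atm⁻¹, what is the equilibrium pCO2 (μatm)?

α₀ = 1 / (1 + K1/[H⁺] + K1K2/[H⁺]²) = 1 / (1 + 10^+2.04 + 10^+0.96)
   = 1 / (1 + 109.65 + 9.1201) = 1/119.77 = 0.008349
[CO2*] = α₀ × DIC = 0.008349 × 2.38 = 0.01987 mmol/kg = 19.87 μmol/kg
pCO2 = [CO2*]/KH = 1.987×10^-5 / 2.630×10^-2 = 756 μatm

pCO2 = 756 μatm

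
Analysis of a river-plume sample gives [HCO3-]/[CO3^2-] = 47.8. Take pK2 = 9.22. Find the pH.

From K2 = [H⁺][CO3^2-]/[HCO3-]:  pH = pK2 − log₁₀([HCO3-]/[CO3^2-])
log₁₀(47.8) = +1.679
pH = 9.22 − (+1.679) = 7.54

pH = 7.54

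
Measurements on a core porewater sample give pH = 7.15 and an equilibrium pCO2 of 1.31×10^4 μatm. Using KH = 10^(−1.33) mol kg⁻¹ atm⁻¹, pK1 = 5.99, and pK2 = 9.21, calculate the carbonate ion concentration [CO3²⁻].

[CO3²⁻] = 0.0771 mmol/kg

[CO2*] = KH · pCO2 = 10^(−1.33) × 1.31×10^4×10^-6 = 6.127×10^-4 mol/kg
α₀ = 1/(1 + K1/[H⁺] + K1K2/[H⁺]²) = 1/(1 + 10^+1.16 + 10^-0.90) = 0.06418
DIC = [CO2*]/α₀ = 6.127×10^-4 / 0.06418 = 9.547 mmol/kg
[CO3²⁻] = α₂·DIC; α₂ = 0.008080, so [CO3²⁻] = 0.008080 × 9.547 = 0.0771 mmol/kg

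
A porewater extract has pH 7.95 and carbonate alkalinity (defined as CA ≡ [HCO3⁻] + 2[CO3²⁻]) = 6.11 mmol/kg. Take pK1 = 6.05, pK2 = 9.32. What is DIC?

DIC = 5.94 mmol/kg

CA = [HCO3⁻] + 2[CO3²⁻] = (α₁ + 2α₂)·DIC
At pH 7.95: [H⁺]/K1 = 10^-1.90 = 0.012589, K2/[H⁺] = 10^-1.37 = 0.042658
α₁ = 1/(1 + 0.012589 + 0.042658) = 1/1.0552 = 0.9476; α₂ = α₁·K2/[H⁺] = 0.04042
α₁ + 2α₂ = 1.0285
DIC = CA / (α₁ + 2α₂) = 6.11 / 1.0285 = 5.94 mmol/kg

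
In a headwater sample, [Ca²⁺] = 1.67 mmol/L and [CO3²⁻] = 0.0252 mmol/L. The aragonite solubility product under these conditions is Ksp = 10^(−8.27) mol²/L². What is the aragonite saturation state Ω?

Ω = 7.84

Ksp = 10^(−8.27) = 5.370×10^-9
Ω = [Ca²⁺][CO3²⁻]/Ksp = (1.67×10^-3)(0.0252×10^-3) / 5.370×10^-9 = 7.84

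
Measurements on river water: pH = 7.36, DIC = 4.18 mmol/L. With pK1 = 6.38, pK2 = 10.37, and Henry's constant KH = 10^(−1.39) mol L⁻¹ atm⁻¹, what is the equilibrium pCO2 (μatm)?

pCO2 = 9720 μatm

α₀ = 1 / (1 + K1/[H⁺] + K1K2/[H⁺]²) = 1 / (1 + 10^+0.98 + 10^-2.03)
   = 1 / (1 + 9.5499 + 0.0093325) = 1/10.559 = 0.09470
[CO2*] = α₀ × DIC = 0.09470 × 4.18 = 0.3959 mmol/L
pCO2 = [CO2*]/KH = 3.959×10^-4 / 4.074×10^-2 = 9720 μatm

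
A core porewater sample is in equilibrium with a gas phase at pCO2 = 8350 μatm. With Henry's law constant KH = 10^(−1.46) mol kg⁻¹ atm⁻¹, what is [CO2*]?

KH = 10^(−1.46) = 3.467×10^-2 mol kg⁻¹ atm⁻¹
[CO2*] = KH · pCO2 = 3.467×10^-2 × 8350×10^-6 atm = 2.90×10^-4 mol/kg

[CO2*] = 290 μmol/kg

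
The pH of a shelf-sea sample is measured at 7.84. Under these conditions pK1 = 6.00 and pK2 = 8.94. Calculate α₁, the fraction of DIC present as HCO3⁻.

α₁ = 0.914

α₁ = 1 / (1 + [H⁺]/K1 + K2/[H⁺]) = 1 / (1 + 10^-1.84 + 10^-1.10)
   = 1 / (1 + 0.014454 + 0.079433) = 1/1.0939 = 0.9142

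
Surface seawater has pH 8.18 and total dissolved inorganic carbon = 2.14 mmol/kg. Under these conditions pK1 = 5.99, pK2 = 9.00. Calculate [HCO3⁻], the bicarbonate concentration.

[HCO3⁻] = 1.85 mmol/kg

α₁ = 1 / (1 + [H⁺]/K1 + K2/[H⁺]) = 1 / (1 + 10^-2.19 + 10^-0.82)
   = 1 / (1 + 0.0064565 + 0.15136) = 1/1.1578 = 0.8637
[HCO3⁻] = α₁ × DIC = 0.8637 × 2.14 = 1.85 mmol/kg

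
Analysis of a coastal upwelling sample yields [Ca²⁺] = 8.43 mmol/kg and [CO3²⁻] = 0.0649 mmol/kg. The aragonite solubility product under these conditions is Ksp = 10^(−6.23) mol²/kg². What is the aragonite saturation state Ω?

Ksp = 10^(−6.23) = 5.888×10^-7
Ω = [Ca²⁺][CO3²⁻]/Ksp = (8.43×10^-3)(0.0649×10^-3) / 5.888×10^-7 = 0.929

Ω = 0.929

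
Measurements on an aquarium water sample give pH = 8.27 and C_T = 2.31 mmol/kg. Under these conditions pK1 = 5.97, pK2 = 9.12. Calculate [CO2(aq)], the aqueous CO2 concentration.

[CO2*] = 10.1 μmol/kg

α₀ = 1 / (1 + K1/[H⁺] + K1K2/[H⁺]²) = 1 / (1 + 10^+2.30 + 10^+1.45)
   = 1 / (1 + 199.53 + 28.184) = 1/228.71 = 0.004372
[CO2*] = α₀ × DIC = 0.004372 × 2.31 = 0.0101 mmol/kg = 10.1 μmol/kg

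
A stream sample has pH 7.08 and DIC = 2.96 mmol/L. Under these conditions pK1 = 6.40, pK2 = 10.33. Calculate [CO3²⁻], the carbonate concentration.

[CO3²⁻] = 1.38 μmol/L

α₂ = 1 / (1 + [H⁺]/K2 + [H⁺]²/(K1K2)) = 1 / (1 + 10^+3.25 + 10^+2.57)
   = 1 / (1 + 1778.3 + 371.54) = 1/2150.8 = 0.0004649
[CO3²⁻] = α₂ × DIC = 0.0004649 × 2.96 = 0.00138 mmol/L = 1.38 μmol/L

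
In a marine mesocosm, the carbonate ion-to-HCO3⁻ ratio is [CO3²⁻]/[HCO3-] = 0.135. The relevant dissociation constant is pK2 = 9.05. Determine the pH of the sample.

pH = 8.18

From K2 = [H⁺][CO3²⁻]/[HCO3-]:  pH = pK2 + log₁₀([CO3²⁻]/[HCO3-])
log₁₀(0.135) = -0.870
pH = 9.05 + (-0.870) = 8.18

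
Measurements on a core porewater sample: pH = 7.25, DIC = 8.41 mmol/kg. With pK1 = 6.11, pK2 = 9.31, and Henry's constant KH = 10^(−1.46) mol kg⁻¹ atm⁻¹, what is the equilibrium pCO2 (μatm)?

pCO2 = 1.63×10^4 μatm

α₀ = 1 / (1 + K1/[H⁺] + K1K2/[H⁺]²) = 1 / (1 + 10^+1.14 + 10^-0.92)
   = 1 / (1 + 13.804 + 0.12023) = 1/14.924 = 0.06701
[CO2*] = α₀ × DIC = 0.06701 × 8.41 = 0.5635 mmol/kg
pCO2 = [CO2*]/KH = 5.635×10^-4 / 3.467×10^-2 = 1.63×10^4 μatm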